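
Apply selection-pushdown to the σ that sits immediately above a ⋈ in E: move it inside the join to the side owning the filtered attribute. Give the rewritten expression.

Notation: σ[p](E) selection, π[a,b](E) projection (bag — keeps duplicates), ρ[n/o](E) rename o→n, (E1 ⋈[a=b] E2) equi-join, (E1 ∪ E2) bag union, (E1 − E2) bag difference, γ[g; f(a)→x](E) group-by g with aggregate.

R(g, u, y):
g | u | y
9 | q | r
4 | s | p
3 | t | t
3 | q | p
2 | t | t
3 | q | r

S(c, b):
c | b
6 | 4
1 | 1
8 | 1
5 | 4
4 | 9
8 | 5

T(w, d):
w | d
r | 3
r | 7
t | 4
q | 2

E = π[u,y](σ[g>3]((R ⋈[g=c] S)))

σ filters on g, owned by the left side.
E' = π[u,y]((σ[g>3](R) ⋈[g=c] S))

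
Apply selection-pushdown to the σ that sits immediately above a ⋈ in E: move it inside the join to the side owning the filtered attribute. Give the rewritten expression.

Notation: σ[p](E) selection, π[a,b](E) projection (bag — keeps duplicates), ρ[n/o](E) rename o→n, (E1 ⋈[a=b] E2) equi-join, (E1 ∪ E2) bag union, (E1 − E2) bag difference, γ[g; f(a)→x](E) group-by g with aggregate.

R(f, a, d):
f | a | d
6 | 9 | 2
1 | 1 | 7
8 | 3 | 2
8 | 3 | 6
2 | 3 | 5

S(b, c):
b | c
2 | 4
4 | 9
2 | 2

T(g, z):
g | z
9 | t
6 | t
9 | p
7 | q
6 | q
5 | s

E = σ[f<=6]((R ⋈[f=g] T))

σ filters on f, owned by the left side.
E' = (σ[f<=6](R) ⋈[f=g] T)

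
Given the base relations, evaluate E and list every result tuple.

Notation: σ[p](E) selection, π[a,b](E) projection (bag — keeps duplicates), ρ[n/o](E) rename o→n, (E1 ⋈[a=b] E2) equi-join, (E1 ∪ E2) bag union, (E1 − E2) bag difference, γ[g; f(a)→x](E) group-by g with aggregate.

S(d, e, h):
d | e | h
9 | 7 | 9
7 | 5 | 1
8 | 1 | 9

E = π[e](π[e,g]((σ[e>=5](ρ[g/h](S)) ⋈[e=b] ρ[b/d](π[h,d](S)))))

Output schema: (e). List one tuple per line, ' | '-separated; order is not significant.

Subexpression sizes:
  S → 3
  ρ[g/h](S) → 3
  σ[e>=5](ρ[g/h](S)) → 2
  S → 3
  π[h,d](S) → 3
  ρ[b/d](π[h,d](S)) → 3
  (σ[e>=5](ρ[g/h](S)) ⋈[e=b] ρ[b/d](π[h,d](S))) → 1
  π[e,g]((σ[e>=5](ρ[g/h](S)) ⋈[e=b] ρ[b/d](π[h,d](S)))) → 1
  π[e](π[e,g]((σ[e>=5](ρ[g/h](S)) ⋈[e=b] ρ[b/d](π[h,d](S))))) → 1

== RESULT ==
e
7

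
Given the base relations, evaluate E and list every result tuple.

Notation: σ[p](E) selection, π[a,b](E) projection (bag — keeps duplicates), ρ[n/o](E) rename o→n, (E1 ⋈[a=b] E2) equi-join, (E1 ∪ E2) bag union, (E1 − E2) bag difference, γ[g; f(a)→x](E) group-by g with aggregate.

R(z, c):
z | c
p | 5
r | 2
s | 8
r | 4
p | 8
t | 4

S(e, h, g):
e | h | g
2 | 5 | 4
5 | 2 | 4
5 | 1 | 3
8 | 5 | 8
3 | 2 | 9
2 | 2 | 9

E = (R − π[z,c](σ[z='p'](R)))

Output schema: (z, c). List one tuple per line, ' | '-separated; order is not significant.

Per-node cardinality:
  R → 6
  R → 6
  σ[z='p'](R) → 2
  π[z,c](σ[z='p'](R)) → 2
  (R − π[z,c](σ[z='p'](R))) → 4

== RESULT ==
z | c
r | 2
r | 4
s | 8
t | 4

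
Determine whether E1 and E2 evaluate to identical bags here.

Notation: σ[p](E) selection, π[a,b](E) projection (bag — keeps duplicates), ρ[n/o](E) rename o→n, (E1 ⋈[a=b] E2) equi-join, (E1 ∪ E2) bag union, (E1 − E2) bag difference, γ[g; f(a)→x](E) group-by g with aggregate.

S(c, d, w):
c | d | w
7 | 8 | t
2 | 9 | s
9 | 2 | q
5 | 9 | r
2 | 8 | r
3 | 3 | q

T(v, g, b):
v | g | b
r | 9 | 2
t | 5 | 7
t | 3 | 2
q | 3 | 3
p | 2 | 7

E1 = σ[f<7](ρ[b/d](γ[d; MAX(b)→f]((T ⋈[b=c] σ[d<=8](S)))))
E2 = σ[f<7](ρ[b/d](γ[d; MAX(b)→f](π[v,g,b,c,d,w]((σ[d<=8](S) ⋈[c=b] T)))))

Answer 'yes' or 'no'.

E1 row counts bottom-up:
  T → 5
  S → 6
  σ[d<=8](S) → 4
  (T ⋈[b=c] σ[d<=8](S)) → 5
  γ[d; MAX(b)→f]((T ⋈[b=c] σ[d<=8](S))) → 2
  ρ[b/d](γ[d; MAX(b)→f]((T ⋈[b=c] σ[d<=8](S)))) → 2
  σ[f<7](ρ[b/d](γ[d; MAX(b)→f]((T ⋈[b=c] σ[d<=8](S))))) → 1
E2 row counts bottom-up:
  S → 6
  σ[d<=8](S) → 4
  T → 5
  (σ[d<=8](S) ⋈[c=b] T) → 5
  π[v,g,b,c,d,w]((σ[d<=8](S) ⋈[c=b] T)) → 5
  γ[d; MAX(b)→f](π[v,g,b,c,d,w]((σ[d<=8](S) ⋈[c=b] T))) → 2
  ρ[b/d](γ[d; MAX(b)→f](π[v,g,b,c,d,w]((σ[d<=8](S) ⋈[c=b] T)))) → 2
  σ[f<7](ρ[b/d](γ[d; MAX(b)→f](π[v,g,b,c,d,w]((σ[d<=8](S) ⋈[c=b] T))))) → 1

E1 and E2 produce the same multiset:
b | f
3 | 3

yes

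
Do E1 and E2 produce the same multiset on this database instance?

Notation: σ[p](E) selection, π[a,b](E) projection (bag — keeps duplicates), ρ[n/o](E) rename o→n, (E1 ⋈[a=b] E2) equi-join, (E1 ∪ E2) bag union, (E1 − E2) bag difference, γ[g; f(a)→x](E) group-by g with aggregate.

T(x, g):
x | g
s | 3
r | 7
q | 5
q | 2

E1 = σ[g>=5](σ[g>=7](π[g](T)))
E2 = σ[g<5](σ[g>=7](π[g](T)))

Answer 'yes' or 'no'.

E1 stepwise |·|:
  T → 4
  π[g](T) → 4
  σ[g>=7](π[g](T)) → 1
  σ[g>=5](σ[g>=7](π[g](T))) → 1
E2 stepwise |·|:
  T → 4
  π[g](T) → 4
  σ[g>=7](π[g](T)) → 1
  σ[g<5](σ[g>=7](π[g](T))) → 0

E1 result:
g
7
E2 result:
g
(0 rows)
Witness: (7,) appears 1× in E1 but 0× in E2.

no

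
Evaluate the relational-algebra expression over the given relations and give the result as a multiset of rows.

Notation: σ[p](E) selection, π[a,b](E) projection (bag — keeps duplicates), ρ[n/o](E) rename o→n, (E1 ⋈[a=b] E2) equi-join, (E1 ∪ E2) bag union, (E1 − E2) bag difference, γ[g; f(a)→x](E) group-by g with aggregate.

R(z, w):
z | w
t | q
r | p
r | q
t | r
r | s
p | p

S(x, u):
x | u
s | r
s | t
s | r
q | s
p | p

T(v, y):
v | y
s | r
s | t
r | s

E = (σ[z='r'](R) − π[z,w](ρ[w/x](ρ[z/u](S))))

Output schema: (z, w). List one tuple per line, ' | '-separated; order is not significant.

Subexpression sizes:
  R → 6
  σ[z='r'](R) → 3
  S → 5
  ρ[z/u](S) → 5
  ρ[w/x](ρ[z/u](S)) → 5
  π[z,w](ρ[w/x](ρ[z/u](S))) → 5
  (σ[z='r'](R) − π[z,w](ρ[w/x](ρ[z/u](S)))) → 2

== RESULT ==
z | w
r | p
r | q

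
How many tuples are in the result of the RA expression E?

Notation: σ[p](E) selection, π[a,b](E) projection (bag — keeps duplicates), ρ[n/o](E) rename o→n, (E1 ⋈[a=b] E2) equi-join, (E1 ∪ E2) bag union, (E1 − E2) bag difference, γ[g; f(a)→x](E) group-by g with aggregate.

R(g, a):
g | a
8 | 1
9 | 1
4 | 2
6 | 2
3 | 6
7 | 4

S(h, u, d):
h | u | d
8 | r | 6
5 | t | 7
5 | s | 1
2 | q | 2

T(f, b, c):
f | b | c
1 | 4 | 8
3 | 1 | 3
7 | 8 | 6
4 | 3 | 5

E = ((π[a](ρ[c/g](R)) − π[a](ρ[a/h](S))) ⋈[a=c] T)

Row counts bottom-up:
  R → 6
  ρ[c/g](R) → 6
  π[a](ρ[c/g](R)) → 6
  S → 4
  ρ[a/h](S) → 4
  π[a](ρ[a/h](S)) → 4
  (π[a](ρ[c/g](R)) − π[a](ρ[a/h](S))) → 5
  T → 4
  ((π[a](ρ[c/g](R)) − π[a](ρ[a/h](S))) ⋈[a=c] T) → 1

|E| = 1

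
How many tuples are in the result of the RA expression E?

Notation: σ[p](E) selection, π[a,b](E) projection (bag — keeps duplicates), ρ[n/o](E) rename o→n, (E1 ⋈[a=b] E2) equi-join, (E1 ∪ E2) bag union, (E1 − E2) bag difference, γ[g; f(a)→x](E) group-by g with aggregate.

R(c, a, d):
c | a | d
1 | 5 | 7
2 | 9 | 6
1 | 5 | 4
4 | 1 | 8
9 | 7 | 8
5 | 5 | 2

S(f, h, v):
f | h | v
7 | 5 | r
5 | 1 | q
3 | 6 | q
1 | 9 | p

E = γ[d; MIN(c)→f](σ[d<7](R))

Stepwise |·|:
  R → 6
  σ[d<7](R) → 3
  γ[d; MIN(c)→f](σ[d<7](R)) → 3

|E| = 3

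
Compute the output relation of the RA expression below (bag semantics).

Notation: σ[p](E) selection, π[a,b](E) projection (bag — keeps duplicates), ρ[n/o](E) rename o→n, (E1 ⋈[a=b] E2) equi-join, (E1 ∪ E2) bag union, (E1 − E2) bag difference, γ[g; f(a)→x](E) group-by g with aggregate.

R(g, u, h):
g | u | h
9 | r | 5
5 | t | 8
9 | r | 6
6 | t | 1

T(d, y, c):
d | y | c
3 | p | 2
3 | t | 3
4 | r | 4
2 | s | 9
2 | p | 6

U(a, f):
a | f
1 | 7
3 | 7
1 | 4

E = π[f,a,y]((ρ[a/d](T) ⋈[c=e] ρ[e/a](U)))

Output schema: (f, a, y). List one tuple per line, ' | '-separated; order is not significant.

Stepwise |·|:
  T → 5
  ρ[a/d](T) → 5
  U → 3
  ρ[e/a](U) → 3
  (ρ[a/d](T) ⋈[c=e] ρ[e/a](U)) → 1
  π[f,a,y]((ρ[a/d](T) ⋈[c=e] ρ[e/a](U))) → 1

== RESULT ==
f | a | y
7 | 3 | t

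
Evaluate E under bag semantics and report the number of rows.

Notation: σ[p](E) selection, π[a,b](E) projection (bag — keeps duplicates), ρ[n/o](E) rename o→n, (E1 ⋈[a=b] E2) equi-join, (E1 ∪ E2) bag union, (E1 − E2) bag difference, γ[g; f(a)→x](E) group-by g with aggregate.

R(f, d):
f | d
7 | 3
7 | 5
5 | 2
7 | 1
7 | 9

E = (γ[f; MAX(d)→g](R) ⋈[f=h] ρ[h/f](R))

Per-node cardinality:
  R → 5
  γ[f; MAX(d)→g](R) → 2
  R → 5
  ρ[h/f](R) → 5
  (γ[f; MAX(d)→g](R) ⋈[f=h] ρ[h/f](R)) → 5

|E| = 5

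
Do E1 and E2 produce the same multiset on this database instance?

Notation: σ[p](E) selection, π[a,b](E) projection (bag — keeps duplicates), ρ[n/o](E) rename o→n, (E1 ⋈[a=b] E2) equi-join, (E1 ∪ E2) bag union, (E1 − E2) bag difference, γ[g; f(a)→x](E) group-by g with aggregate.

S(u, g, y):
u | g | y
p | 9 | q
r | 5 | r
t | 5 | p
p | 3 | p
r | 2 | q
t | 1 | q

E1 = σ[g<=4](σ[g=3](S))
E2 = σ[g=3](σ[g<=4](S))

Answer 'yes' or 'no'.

E1 per-node cardinality:
  S → 6
  σ[g=3](S) → 1
  σ[g<=4](σ[g=3](S)) → 1
E2 per-node cardinality:
  S → 6
  σ[g<=4](S) → 3
  σ[g=3](σ[g<=4](S)) → 1

E1 and E2 produce the same multiset:
u | g | y
p | 3 | p

yes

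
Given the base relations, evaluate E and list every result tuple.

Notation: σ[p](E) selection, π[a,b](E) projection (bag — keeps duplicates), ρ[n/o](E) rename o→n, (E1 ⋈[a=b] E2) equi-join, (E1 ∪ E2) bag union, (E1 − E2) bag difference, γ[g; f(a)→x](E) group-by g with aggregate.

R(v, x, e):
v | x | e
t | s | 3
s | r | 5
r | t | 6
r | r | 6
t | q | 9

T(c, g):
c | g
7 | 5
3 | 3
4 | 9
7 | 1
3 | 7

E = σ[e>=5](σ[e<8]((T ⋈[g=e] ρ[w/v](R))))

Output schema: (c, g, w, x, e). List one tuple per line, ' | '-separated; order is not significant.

Row counts bottom-up:
  T → 5
  R → 5
  ρ[w/v](R) → 5
  (T ⋈[g=e] ρ[w/v](R)) → 3
  σ[e<8]((T ⋈[g=e] ρ[w/v](R))) → 2
  σ[e>=5](σ[e<8]((T ⋈[g=e] ρ[w/v](R)))) → 1

== RESULT ==
c | g | w | x | e
7 | 5 | s | r | 5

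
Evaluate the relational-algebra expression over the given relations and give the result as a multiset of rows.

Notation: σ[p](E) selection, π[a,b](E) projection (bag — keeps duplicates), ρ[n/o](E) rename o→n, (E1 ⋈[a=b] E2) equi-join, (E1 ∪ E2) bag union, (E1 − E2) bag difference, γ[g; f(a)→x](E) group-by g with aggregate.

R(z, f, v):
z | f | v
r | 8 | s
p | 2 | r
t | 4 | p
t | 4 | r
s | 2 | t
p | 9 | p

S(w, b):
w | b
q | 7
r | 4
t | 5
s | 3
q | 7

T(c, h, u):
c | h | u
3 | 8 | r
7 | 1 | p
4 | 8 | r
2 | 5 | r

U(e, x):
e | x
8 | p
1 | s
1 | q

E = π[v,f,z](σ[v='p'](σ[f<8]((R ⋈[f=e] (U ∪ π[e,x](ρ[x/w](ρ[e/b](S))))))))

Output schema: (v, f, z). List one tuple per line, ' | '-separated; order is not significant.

Subexpression sizes:
  R → 6
  U → 3
  S → 5
  ρ[e/b](S) → 5
  ρ[x/w](ρ[e/b](S)) → 5
  π[e,x](ρ[x/w](ρ[e/b](S))) → 5
  (U ∪ π[e,x](ρ[x/w](ρ[e/b](S)))) → 8
  (R ⋈[f=e] (U ∪ π[e,x](ρ[x/w](ρ[e/b](S))))) → 3
  σ[f<8]((R ⋈[f=e] (U ∪ π[e,x](ρ[x/w](ρ[e/b](S)))))) → 2
  σ[v='p'](σ[f<8]((R ⋈[f=e] (U ∪ π[e,x](ρ[x/w](ρ[e/b](S))))))) → 1
  π[v,f,z](σ[v='p'](σ[f<8]((R ⋈[f=e] (U ∪ π[e,x](ρ[x/w](ρ[e/b](S)))))))) → 1

== RESULT ==
v | f | z
p | 4 | t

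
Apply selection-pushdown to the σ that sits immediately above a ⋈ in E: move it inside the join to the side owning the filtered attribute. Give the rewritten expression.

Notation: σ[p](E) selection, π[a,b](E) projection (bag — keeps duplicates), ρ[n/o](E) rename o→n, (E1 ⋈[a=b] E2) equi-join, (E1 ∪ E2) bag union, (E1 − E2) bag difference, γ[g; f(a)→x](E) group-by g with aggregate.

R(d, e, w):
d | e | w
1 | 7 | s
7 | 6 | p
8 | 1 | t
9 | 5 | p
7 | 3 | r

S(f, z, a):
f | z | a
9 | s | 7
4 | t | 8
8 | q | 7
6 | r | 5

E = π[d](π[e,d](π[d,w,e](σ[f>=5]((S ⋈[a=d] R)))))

σ filters on f, owned by the left side.
E' = π[d](π[e,d](π[d,w,e]((σ[f>=5](S) ⋈[a=d] R))))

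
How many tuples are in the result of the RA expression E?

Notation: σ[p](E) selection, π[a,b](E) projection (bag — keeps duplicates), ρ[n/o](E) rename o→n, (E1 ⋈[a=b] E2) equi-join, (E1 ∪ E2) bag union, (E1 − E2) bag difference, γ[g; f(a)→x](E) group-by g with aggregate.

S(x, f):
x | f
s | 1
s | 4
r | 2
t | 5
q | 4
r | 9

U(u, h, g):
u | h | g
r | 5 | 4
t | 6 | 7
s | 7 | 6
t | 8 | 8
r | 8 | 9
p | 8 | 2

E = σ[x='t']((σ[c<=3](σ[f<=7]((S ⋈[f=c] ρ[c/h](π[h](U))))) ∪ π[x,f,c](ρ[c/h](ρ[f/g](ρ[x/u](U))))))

Stepwise |·|:
  S → 6
  U → 6
  π[h](U) → 6
  ρ[c/h](π[h](U)) → 6
  (S ⋈[f=c] ρ[c/h](π[h](U))) → 1
  σ[f<=7]((S ⋈[f=c] ρ[c/h](π[h](U)))) → 1
  σ[c<=3](σ[f<=7]((S ⋈[f=c] ρ[c/h](π[h](U))))) → 0
  U → 6
  ρ[x/u](U) → 6
  ρ[f/g](ρ[x/u](U)) → 6
  ρ[c/h](ρ[f/g](ρ[x/u](U))) → 6
  π[x,f,c](ρ[c/h](ρ[f/g](ρ[x/u](U)))) → 6
  (σ[c<=3](σ[f<=7]((S ⋈[f=c] ρ[c/h](π[h](U))))) ∪ π[x,f,c](ρ[c/h](ρ[f/g](ρ[x/u](U))))) → 6
  σ[x='t']((σ[c<=3](σ[f<=7]((S ⋈[f=c] ρ[c/h](π[h](U))))) ∪ π[x,f,c](ρ[c/h](ρ[f/g](ρ[x/u](U)))))) → 2

|E| = 2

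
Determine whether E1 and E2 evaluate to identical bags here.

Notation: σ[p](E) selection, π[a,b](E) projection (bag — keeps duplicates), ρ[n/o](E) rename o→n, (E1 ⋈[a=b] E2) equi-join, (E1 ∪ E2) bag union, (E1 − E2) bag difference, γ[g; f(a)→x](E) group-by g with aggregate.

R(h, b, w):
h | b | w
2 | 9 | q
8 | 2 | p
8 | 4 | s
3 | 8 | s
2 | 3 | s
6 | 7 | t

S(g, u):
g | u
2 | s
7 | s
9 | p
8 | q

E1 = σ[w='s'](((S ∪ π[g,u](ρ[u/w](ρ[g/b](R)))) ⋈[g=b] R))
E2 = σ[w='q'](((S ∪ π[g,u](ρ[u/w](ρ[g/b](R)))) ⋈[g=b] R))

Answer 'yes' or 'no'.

E1 stepwise |·|:
  S → 4
  R → 6
  ρ[g/b](R) → 6
  ρ[u/w](ρ[g/b](R)) → 6
  π[g,u](ρ[u/w](ρ[g/b](R))) → 6
  (S ∪ π[g,u](ρ[u/w](ρ[g/b](R)))) → 10
  R → 6
  ((S ∪ π[g,u](ρ[u/w](ρ[g/b](R)))) ⋈[g=b] R) → 10
  σ[w='s'](((S ∪ π[g,u](ρ[u/w](ρ[g/b](R)))) ⋈[g=b] R)) → 4
E2 stepwise |·|:
  S → 4
  R → 6
  ρ[g/b](R) → 6
  ρ[u/w](ρ[g/b](R)) → 6
  π[g,u](ρ[u/w](ρ[g/b](R))) → 6
  (S ∪ π[g,u](ρ[u/w](ρ[g/b](R)))) → 10
  R → 6
  ((S ∪ π[g,u](ρ[u/w](ρ[g/b](R)))) ⋈[g=b] R) → 10
  σ[w='q'](((S ∪ π[g,u](ρ[u/w](ρ[g/b](R)))) ⋈[g=b] R)) → 2

E1 result:
g | u | h | b | w
3 | s | 2 | 3 | s
4 | s | 8 | 4 | s
8 | q | 3 | 8 | s
8 | s | 3 | 8 | s
E2 result:
g | u | h | b | w
9 | p | 2 | 9 | q
9 | q | 2 | 9 | q
Witness: (4, 's', 8, 4, 's') appears 1× in E1 but 0× in E2.

no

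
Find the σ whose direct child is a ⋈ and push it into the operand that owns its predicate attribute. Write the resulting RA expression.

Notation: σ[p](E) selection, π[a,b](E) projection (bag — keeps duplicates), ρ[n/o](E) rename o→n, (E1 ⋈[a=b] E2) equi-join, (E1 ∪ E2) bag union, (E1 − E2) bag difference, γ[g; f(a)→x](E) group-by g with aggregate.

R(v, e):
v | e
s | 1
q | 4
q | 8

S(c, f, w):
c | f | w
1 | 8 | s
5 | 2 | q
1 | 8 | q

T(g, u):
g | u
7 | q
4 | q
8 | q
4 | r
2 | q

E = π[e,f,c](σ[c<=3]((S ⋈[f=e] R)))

σ filters on c, owned by the left side.
E' = π[e,f,c]((σ[c<=3](S) ⋈[f=e] R))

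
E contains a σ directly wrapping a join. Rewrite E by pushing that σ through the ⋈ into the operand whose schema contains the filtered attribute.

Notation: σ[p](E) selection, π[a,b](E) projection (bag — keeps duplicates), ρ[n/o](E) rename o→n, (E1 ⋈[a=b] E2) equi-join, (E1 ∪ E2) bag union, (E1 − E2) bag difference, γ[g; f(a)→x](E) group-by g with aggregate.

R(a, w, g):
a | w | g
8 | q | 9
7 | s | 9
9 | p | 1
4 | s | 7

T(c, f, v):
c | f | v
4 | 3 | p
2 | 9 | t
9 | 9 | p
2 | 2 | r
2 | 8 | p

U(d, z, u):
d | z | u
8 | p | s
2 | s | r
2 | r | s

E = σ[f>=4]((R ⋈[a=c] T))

σ filters on f, owned by the right side.
E' = (R ⋈[a=c] σ[f>=4](T))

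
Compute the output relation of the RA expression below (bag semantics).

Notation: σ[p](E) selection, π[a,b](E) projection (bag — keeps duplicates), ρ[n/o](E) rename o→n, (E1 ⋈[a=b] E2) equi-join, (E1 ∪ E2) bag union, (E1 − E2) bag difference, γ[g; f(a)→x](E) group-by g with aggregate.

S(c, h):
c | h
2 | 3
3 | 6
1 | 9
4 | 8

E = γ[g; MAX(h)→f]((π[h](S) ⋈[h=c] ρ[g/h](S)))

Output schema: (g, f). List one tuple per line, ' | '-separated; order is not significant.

Stepwise |·|:
  S → 4
  π[h](S) → 4
  S → 4
  ρ[g/h](S) → 4
  (π[h](S) ⋈[h=c] ρ[g/h](S)) → 1
  γ[g; MAX(h)→f]((π[h](S) ⋈[h=c] ρ[g/h](S))) → 1

== RESULT ==
g | f
6 | 3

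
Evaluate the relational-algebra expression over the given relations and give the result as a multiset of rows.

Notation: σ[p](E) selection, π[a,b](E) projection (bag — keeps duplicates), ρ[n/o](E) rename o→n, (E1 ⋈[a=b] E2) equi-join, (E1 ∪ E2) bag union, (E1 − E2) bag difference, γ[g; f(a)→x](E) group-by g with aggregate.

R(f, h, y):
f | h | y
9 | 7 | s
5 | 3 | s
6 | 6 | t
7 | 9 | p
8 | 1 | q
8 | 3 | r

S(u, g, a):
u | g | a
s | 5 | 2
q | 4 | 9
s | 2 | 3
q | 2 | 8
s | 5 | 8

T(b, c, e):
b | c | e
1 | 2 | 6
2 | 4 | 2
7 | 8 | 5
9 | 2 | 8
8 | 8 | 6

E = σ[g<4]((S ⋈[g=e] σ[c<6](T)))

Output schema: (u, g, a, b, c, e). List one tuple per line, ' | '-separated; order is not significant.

Row counts bottom-up:
  S → 5
  T → 5
  σ[c<6](T) → 3
  (S ⋈[g=e] σ[c<6](T)) → 2
  σ[g<4]((S ⋈[g=e] σ[c<6](T))) → 2

== RESULT ==
u | g | a | b | c | e
q | 2 | 8 | 2 | 4 | 2
s | 2 | 3 | 2 | 4 | 2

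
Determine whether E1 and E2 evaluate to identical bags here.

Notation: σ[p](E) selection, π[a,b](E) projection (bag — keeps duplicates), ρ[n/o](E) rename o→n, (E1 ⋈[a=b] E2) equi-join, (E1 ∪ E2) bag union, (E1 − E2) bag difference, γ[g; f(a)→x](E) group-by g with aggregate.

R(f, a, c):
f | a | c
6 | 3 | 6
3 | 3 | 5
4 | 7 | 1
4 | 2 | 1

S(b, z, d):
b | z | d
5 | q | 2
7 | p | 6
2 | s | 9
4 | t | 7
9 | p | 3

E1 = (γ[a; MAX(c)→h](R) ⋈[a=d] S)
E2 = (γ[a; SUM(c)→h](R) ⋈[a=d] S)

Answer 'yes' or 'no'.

E1 per-node cardinality:
  R → 4
  γ[a; MAX(c)→h](R) → 3
  S → 5
  (γ[a; MAX(c)→h](R) ⋈[a=d] S) → 3
E2 per-node cardinality:
  R → 4
  γ[a; SUM(c)→h](R) → 3
  S → 5
  (γ[a; SUM(c)→h](R) ⋈[a=d] S) → 3

E1 result:
a | h | b | z | d
2 | 1 | 5 | q | 2
3 | 6 | 9 | p | 3
7 | 1 | 4 | t | 7
E2 result:
a | h | b | z | d
2 | 1 | 5 | q | 2
3 | 11 | 9 | p | 3
7 | 1 | 4 | t | 7
Witness: (3, 11, 9, 'p', 3) appears 0× in E1 but 1× in E2.

no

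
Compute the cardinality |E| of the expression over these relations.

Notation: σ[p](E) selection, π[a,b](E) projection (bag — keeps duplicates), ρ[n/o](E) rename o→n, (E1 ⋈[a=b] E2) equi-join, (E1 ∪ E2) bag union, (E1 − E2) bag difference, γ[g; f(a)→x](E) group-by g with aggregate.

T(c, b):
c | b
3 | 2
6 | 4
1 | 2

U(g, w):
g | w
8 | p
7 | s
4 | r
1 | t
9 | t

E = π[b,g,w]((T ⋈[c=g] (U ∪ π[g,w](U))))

Stepwise |·|:
  T → 3
  U → 5
  U → 5
  π[g,w](U) → 5
  (U ∪ π[g,w](U)) → 10
  (T ⋈[c=g] (U ∪ π[g,w](U))) → 2
  π[b,g,w]((T ⋈[c=g] (U ∪ π[g,w](U)))) → 2

|E| = 2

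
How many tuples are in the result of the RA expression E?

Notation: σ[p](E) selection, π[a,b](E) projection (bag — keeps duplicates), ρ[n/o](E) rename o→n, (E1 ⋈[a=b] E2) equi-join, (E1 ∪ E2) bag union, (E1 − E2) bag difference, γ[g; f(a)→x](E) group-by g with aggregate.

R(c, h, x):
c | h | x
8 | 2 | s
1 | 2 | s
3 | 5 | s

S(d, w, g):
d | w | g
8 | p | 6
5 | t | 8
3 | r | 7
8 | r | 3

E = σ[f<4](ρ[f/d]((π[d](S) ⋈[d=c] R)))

Per-node cardinality:
  S → 4
  π[d](S) → 4
  R → 3
  (π[d](S) ⋈[d=c] R) → 3
  ρ[f/d]((π[d](S) ⋈[d=c] R)) → 3
  σ[f<4](ρ[f/d]((π[d](S) ⋈[d=c] R))) → 1

|E| = 1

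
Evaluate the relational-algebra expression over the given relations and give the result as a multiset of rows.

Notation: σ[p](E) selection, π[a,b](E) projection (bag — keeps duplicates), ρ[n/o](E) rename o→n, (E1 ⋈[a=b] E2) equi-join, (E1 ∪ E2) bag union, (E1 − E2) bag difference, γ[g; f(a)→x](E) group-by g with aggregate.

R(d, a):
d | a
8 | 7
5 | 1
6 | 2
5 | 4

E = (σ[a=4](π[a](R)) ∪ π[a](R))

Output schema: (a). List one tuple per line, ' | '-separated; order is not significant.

Row counts bottom-up:
  R → 4
  π[a](R) → 4
  σ[a=4](π[a](R)) → 1
  R → 4
  π[a](R) → 4
  (σ[a=4](π[a](R)) ∪ π[a](R)) → 5

== RESULT ==
a
1
2
4
4
7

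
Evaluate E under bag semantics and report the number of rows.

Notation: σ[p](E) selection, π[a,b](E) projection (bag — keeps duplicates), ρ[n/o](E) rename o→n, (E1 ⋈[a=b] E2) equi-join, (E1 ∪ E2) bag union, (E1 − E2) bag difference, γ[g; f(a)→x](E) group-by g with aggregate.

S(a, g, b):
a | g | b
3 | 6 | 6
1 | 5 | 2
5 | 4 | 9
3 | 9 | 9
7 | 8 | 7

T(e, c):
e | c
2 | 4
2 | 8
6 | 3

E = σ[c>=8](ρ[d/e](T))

Stepwise |·|:
  T → 3
  ρ[d/e](T) → 3
  σ[c>=8](ρ[d/e](T)) → 1

|E| = 1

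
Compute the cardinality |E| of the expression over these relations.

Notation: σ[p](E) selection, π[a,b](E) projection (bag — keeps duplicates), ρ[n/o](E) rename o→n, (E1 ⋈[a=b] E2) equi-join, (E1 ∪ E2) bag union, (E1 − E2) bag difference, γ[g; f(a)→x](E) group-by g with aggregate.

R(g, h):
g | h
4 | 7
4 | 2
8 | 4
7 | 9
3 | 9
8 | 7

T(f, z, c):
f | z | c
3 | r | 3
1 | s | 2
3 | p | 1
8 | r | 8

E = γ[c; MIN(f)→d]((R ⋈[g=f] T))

Row counts bottom-up:
  R → 6
  T → 4
  (R ⋈[g=f] T) → 4
  γ[c; MIN(f)→d]((R ⋈[g=f] T)) → 3

|E| = 3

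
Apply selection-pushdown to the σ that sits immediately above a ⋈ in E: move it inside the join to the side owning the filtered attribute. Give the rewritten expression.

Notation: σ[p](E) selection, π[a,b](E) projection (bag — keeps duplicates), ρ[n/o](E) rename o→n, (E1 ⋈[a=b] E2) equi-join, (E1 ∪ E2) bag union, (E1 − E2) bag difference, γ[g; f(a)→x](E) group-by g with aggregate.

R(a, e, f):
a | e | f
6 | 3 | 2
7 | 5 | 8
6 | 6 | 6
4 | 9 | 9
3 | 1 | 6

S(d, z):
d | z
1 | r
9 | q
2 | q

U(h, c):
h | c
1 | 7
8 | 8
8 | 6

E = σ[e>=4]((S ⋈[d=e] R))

σ filters on e, owned by the right side.
E' = (S ⋈[d=e] σ[e>=4](R))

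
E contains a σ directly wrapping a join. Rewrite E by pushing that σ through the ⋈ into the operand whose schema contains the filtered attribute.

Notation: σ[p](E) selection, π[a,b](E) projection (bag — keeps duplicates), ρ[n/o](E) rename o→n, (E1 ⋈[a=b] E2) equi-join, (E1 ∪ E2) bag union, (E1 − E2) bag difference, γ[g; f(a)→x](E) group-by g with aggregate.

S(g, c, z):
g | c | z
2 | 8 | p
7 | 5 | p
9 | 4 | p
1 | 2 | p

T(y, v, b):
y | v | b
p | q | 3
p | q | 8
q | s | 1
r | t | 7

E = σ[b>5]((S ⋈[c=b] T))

σ filters on b, owned by the right side.
E' = (S ⋈[c=b] σ[b>5](T))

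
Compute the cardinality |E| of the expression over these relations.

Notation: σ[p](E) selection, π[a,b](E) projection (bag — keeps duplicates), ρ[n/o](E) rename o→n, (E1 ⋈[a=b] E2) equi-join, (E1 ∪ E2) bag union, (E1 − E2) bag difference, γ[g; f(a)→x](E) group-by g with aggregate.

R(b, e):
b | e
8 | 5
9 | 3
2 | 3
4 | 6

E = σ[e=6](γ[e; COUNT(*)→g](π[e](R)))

Subexpression sizes:
  R → 4
  π[e](R) → 4
  γ[e; COUNT(*)→g](π[e](R)) → 3
  σ[e=6](γ[e; COUNT(*)→g](π[e](R))) → 1

|E| = 1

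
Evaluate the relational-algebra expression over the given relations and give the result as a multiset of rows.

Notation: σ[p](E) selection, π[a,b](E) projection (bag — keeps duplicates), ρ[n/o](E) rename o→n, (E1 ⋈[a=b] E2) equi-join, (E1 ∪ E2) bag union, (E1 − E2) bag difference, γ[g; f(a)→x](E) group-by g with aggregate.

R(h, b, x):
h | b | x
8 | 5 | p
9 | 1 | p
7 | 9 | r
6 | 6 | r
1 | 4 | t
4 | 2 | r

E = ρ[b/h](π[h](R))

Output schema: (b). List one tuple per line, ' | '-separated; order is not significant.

Subexpression sizes:
  R → 6
  π[h](R) → 6
  ρ[b/h](π[h](R)) → 6

== RESULT ==
b
1
4
6
7
8
9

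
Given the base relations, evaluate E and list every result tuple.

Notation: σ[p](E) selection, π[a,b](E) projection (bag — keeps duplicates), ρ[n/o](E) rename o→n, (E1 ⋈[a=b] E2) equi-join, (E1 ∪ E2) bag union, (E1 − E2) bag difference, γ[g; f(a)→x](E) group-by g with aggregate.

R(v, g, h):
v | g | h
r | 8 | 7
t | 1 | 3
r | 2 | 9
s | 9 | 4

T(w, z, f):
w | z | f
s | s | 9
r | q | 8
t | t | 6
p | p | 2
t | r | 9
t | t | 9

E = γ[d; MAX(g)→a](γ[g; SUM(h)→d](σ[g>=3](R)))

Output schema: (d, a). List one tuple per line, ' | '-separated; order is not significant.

Subexpression sizes:
  R → 4
  σ[g>=3](R) → 2
  γ[g; SUM(h)→d](σ[g>=3](R)) → 2
  γ[d; MAX(g)→a](γ[g; SUM(h)→d](σ[g>=3](R))) → 2

== RESULT ==
d | a
4 | 9
7 | 8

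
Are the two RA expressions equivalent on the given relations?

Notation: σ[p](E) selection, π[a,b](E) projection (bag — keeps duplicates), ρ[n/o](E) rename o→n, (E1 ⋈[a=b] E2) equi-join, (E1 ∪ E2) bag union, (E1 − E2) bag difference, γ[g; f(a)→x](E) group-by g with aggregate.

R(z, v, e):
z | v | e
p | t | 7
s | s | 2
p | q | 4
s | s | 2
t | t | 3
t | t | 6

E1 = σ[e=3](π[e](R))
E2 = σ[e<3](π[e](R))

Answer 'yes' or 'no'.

E1 stepwise |·|:
  R → 6
  π[e](R) → 6
  σ[e=3](π[e](R)) → 1
E2 stepwise |·|:
  R → 6
  π[e](R) → 6
  σ[e<3](π[e](R)) → 2

E1 result:
e
3
E2 result:
e
2
2
Witness: (2,) appears 0× in E1 but 2× in E2.

no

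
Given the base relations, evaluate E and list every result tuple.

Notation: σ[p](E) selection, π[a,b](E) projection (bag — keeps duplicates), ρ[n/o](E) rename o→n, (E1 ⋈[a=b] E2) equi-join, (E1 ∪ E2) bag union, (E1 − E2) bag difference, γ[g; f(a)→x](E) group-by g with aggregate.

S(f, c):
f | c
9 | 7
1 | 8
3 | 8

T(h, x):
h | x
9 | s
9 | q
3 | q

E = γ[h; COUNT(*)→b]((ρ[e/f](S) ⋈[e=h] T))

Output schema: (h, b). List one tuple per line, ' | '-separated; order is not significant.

Row counts bottom-up:
  S → 3
  ρ[e/f](S) → 3
  T → 3
  (ρ[e/f](S) ⋈[e=h] T) → 3
  γ[h; COUNT(*)→b]((ρ[e/f](S) ⋈[e=h] T)) → 2

== RESULT ==
h | b
3 | 1
9 | 2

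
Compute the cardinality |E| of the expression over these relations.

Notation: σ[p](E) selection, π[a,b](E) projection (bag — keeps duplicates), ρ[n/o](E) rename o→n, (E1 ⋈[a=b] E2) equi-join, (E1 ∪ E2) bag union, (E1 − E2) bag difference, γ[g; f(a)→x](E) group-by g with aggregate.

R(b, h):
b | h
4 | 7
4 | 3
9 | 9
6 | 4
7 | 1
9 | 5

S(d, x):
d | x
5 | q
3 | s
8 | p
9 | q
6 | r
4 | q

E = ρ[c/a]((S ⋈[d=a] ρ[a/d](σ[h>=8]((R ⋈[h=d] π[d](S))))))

Stepwise |·|:
  S → 6
  R → 6
  S → 6
  π[d](S) → 6
  (R ⋈[h=d] π[d](S)) → 4
  σ[h>=8]((R ⋈[h=d] π[d](S))) → 1
  ρ[a/d](σ[h>=8]((R ⋈[h=d] π[d](S)))) → 1
  (S ⋈[d=a] ρ[a/d](σ[h>=8]((R ⋈[h=d] π[d](S))))) → 1
  ρ[c/a]((S ⋈[d=a] ρ[a/d](σ[h>=8]((R ⋈[h=d] π[d](S)))))) → 1

|E| = 1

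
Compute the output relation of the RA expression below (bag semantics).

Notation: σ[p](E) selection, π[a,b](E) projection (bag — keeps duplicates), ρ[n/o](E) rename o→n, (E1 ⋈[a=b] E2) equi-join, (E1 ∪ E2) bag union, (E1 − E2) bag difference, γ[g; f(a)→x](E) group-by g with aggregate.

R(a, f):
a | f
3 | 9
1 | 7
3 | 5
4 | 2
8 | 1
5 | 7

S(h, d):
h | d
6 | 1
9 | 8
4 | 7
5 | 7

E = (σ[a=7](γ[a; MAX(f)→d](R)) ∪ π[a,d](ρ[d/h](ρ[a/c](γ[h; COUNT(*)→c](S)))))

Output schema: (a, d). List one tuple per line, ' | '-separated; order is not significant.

Subexpression sizes:
  R → 6
  γ[a; MAX(f)→d](R) → 5
  σ[a=7](γ[a; MAX(f)→d](R)) → 0
  S → 4
  γ[h; COUNT(*)→c](S) → 4
  ρ[a/c](γ[h; COUNT(*)→c](S)) → 4
  ρ[d/h](ρ[a/c](γ[h; COUNT(*)→c](S))) → 4
  π[a,d](ρ[d/h](ρ[a/c](γ[h; COUNT(*)→c](S)))) → 4
  (σ[a=7](γ[a; MAX(f)→d](R)) ∪ π[a,d](ρ[d/h](ρ[a/c](γ[h; COUNT(*)→c](S))))) → 4

== RESULT ==
a | d
1 | 4
1 | 5
1 | 6
1 | 9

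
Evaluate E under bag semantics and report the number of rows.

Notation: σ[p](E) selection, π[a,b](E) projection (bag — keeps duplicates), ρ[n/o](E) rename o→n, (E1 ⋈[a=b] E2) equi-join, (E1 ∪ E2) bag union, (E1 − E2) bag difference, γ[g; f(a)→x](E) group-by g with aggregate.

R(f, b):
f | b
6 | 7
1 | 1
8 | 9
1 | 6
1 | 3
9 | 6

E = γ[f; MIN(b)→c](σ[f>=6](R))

Per-node cardinality:
  R → 6
  σ[f>=6](R) → 3
  γ[f; MIN(b)→c](σ[f>=6](R)) → 3

|E| = 3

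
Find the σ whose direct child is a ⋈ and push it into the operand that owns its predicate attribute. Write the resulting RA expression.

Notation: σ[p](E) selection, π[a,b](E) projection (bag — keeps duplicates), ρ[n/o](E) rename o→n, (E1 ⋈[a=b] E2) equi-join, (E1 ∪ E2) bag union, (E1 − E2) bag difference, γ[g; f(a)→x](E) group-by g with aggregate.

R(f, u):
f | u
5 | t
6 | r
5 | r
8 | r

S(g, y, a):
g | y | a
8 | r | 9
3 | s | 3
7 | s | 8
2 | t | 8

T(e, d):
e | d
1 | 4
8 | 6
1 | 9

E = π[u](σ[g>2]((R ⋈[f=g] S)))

σ filters on g, owned by the right side.
E' = π[u]((R ⋈[f=g] σ[g>2](S)))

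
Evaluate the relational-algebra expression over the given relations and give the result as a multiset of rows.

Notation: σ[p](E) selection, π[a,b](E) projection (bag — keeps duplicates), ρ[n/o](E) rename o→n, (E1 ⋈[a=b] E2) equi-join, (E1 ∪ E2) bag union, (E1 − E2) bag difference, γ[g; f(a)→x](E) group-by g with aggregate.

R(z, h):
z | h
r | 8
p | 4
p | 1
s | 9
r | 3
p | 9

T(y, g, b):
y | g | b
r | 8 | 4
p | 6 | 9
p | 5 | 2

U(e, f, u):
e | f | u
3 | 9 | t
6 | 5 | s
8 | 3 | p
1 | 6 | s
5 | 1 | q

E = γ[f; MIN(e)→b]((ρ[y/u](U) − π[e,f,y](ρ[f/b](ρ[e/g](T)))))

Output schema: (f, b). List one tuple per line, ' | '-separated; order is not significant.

Per-node cardinality:
  U → 5
  ρ[y/u](U) → 5
  T → 3
  ρ[e/g](T) → 3
  ρ[f/b](ρ[e/g](T)) → 3
  π[e,f,y](ρ[f/b](ρ[e/g](T))) → 3
  (ρ[y/u](U) − π[e,f,y](ρ[f/b](ρ[e/g](T)))) → 5
  γ[f; MIN(e)→b]((ρ[y/u](U) − π[e,f,y](ρ[f/b](ρ[e/g](T))))) → 5

== RESULT ==
f | b
1 | 5
3 | 8
5 | 6
6 | 1
9 | 3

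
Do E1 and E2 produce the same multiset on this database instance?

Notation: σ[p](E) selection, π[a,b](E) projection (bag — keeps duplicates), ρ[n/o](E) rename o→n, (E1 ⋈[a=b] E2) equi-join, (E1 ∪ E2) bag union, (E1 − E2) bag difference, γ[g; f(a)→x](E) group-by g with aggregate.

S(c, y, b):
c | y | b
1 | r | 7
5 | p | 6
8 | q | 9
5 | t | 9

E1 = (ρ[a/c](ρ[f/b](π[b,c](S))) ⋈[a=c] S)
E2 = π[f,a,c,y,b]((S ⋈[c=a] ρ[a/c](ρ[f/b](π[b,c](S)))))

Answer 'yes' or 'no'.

E1 row counts bottom-up:
  S → 4
  π[b,c](S) → 4
  ρ[f/b](π[b,c](S)) → 4
  ρ[a/c](ρ[f/b](π[b,c](S))) → 4
  S → 4
  (ρ[a/c](ρ[f/b](π[b,c](S))) ⋈[a=c] S) → 6
E2 row counts bottom-up:
  S → 4
  S → 4
  π[b,c](S) → 4
  ρ[f/b](π[b,c](S)) → 4
  ρ[a/c](ρ[f/b](π[b,c](S))) → 4
  (S ⋈[c=a] ρ[a/c](ρ[f/b](π[b,c](S)))) → 6
  π[f,a,c,y,b]((S ⋈[c=a] ρ[a/c](ρ[f/b](π[b,c](S))))) → 6

E1 and E2 produce the same multiset:
f | a | c | y | b
6 | 5 | 5 | p | 6
6 | 5 | 5 | t | 9
7 | 1 | 1 | r | 7
9 | 5 | 5 | p | 6
9 | 5 | 5 | t | 9
9 | 8 | 8 | q | 9

yes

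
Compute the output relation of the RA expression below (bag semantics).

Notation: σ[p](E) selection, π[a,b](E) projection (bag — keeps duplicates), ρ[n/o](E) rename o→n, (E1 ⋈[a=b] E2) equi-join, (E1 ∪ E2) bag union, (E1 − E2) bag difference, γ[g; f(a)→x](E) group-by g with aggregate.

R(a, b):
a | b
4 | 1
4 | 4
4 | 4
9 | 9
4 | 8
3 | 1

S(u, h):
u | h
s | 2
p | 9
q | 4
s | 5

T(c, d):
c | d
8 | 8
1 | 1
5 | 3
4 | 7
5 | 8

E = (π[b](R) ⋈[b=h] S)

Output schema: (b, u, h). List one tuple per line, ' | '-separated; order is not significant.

Per-node cardinality:
  R → 6
  π[b](R) → 6
  S → 4
  (π[b](R) ⋈[b=h] S) → 3

== RESULT ==
b | u | h
4 | q | 4
4 | q | 4
9 | p | 9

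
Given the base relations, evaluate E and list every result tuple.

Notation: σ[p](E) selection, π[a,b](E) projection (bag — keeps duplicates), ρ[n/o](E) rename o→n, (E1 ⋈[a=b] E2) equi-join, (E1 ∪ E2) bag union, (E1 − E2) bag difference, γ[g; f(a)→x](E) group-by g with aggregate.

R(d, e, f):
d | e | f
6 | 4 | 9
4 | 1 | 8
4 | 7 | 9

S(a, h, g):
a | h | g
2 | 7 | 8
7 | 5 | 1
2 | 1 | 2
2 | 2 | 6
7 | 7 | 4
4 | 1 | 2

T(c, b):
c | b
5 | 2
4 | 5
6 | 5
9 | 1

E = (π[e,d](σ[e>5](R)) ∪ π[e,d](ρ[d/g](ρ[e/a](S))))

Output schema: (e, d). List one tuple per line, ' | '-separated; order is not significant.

Subexpression sizes:
  R → 3
  σ[e>5](R) → 1
  π[e,d](σ[e>5](R)) → 1
  S → 6
  ρ[e/a](S) → 6
  ρ[d/g](ρ[e/a](S)) → 6
  π[e,d](ρ[d/g](ρ[e/a](S))) → 6
  (π[e,d](σ[e>5](R)) ∪ π[e,d](ρ[d/g](ρ[e/a](S)))) → 7

== RESULT ==
e | d
2 | 2
2 | 6
2 | 8
4 | 2
7 | 1
7 | 4
7 | 4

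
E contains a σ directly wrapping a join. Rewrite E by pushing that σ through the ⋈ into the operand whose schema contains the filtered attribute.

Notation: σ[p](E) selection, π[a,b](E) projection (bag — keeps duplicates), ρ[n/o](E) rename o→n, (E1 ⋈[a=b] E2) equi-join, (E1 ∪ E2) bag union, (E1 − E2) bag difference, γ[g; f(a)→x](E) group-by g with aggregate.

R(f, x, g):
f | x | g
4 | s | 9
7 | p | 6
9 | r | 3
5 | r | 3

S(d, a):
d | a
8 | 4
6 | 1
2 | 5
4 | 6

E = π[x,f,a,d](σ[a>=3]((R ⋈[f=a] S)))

σ filters on a, owned by the right side.
E' = π[x,f,a,d]((R ⋈[f=a] σ[a>=3](S)))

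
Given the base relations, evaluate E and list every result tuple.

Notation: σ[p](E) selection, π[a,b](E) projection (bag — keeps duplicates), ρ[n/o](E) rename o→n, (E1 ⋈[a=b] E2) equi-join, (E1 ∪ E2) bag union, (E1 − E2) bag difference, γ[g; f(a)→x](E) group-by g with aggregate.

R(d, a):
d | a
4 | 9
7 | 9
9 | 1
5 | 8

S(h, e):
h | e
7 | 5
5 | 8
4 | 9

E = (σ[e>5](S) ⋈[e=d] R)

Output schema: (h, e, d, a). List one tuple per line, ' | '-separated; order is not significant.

Subexpression sizes:
  S → 3
  σ[e>5](S) → 2
  R → 4
  (σ[e>5](S) ⋈[e=d] R) → 1

== RESULT ==
h | e | d | a
4 | 9 | 9 | 1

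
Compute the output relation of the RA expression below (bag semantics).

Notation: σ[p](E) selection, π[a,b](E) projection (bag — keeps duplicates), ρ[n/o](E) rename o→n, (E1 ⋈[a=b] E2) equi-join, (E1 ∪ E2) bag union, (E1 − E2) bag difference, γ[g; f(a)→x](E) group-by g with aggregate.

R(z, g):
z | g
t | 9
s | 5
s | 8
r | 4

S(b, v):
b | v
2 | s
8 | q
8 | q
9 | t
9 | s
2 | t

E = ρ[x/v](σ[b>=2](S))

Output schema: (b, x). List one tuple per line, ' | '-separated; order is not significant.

Per-node cardinality:
  S → 6
  σ[b>=2](S) → 6
  ρ[x/v](σ[b>=2](S)) → 6

== RESULT ==
b | x
2 | s
2 | t
8 | q
8 | q
9 | s
9 | t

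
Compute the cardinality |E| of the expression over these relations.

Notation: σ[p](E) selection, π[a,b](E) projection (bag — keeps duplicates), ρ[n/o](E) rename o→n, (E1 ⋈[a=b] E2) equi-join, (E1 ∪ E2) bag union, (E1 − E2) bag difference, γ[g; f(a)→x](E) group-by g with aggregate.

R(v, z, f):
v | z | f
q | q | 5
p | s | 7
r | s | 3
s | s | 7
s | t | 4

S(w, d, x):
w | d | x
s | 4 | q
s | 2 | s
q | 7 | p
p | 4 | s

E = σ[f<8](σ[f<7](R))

Row counts bottom-up:
  R → 5
  σ[f<7](R) → 3
  σ[f<8](σ[f<7](R)) → 3

|E| = 3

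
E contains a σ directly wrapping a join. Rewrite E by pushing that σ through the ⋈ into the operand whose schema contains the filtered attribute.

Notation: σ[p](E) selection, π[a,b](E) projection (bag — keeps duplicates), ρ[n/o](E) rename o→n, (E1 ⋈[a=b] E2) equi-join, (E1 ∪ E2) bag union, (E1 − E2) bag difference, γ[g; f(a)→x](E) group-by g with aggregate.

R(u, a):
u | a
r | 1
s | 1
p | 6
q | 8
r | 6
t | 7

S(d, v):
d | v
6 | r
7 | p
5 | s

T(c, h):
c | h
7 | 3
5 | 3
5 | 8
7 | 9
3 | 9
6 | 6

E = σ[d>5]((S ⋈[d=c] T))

σ filters on d, owned by the left side.
E' = (σ[d>5](S) ⋈[d=c] T)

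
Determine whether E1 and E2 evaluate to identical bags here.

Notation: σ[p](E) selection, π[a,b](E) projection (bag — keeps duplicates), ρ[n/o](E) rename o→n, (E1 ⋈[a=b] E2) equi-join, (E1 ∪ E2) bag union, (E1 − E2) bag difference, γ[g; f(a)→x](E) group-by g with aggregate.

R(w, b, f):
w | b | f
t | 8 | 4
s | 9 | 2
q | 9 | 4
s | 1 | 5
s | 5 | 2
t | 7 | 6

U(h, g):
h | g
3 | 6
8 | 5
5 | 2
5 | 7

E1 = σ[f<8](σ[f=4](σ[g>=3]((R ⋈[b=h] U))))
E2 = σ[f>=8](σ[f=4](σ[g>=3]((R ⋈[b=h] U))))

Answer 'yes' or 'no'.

E1 stepwise |·|:
  R → 6
  U → 4
  (R ⋈[b=h] U) → 3
  σ[g>=3]((R ⋈[b=h] U)) → 2
  σ[f=4](σ[g>=3]((R ⋈[b=h] U))) → 1
  σ[f<8](σ[f=4](σ[g>=3]((R ⋈[b=h] U)))) → 1
E2 stepwise |·|:
  R → 6
  U → 4
  (R ⋈[b=h] U) → 3
  σ[g>=3]((R ⋈[b=h] U)) → 2
  σ[f=4](σ[g>=3]((R ⋈[b=h] U))) → 1
  σ[f>=8](σ[f=4](σ[g>=3]((R ⋈[b=h] U)))) → 0

E1 result:
w | b | f | h | g
t | 8 | 4 | 8 | 5
E2 result:
w | b | f | h | g
(0 rows)
Witness: ('t', 8, 4, 8, 5) appears 1× in E1 but 0× in E2.

no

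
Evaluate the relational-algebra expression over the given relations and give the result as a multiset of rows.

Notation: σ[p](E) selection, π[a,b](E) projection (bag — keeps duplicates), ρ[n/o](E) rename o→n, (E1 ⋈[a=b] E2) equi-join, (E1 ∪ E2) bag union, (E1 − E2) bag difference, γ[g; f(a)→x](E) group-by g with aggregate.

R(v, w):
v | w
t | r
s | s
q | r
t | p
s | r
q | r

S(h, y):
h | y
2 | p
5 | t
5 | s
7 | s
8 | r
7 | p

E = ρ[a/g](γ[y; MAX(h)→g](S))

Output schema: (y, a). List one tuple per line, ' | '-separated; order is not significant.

Row counts bottom-up:
  S → 6
  γ[y; MAX(h)→g](S) → 4
  ρ[a/g](γ[y; MAX(h)→g](S)) → 4

== RESULT ==
y | a
p | 7
r | 8
s | 7
t | 5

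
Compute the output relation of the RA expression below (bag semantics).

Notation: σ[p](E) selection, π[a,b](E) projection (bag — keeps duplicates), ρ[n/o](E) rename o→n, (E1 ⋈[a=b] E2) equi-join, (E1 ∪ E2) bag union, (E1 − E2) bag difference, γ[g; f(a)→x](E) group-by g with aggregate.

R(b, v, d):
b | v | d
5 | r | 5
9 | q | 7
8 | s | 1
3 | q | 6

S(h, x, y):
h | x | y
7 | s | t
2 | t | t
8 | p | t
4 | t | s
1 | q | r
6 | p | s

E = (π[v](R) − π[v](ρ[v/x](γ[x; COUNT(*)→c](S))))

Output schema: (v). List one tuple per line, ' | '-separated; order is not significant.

Stepwise |·|:
  R → 4
  π[v](R) → 4
  S → 6
  γ[x; COUNT(*)→c](S) → 4
  ρ[v/x](γ[x; COUNT(*)→c](S)) → 4
  π[v](ρ[v/x](γ[x; COUNT(*)→c](S))) → 4
  (π[v](R) − π[v](ρ[v/x](γ[x; COUNT(*)→c](S)))) → 2

== RESULT ==
v
q
r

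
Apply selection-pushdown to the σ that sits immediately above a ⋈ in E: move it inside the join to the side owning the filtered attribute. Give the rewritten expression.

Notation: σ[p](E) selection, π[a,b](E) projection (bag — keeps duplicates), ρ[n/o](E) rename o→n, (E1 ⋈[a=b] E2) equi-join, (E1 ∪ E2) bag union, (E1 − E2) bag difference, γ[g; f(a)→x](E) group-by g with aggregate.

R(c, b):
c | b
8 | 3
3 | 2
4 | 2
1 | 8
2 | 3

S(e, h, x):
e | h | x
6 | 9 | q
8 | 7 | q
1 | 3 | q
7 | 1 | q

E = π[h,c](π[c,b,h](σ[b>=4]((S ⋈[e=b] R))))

σ filters on b, owned by the right side.
E' = π[h,c](π[c,b,h]((S ⋈[e=b] σ[b>=4](R))))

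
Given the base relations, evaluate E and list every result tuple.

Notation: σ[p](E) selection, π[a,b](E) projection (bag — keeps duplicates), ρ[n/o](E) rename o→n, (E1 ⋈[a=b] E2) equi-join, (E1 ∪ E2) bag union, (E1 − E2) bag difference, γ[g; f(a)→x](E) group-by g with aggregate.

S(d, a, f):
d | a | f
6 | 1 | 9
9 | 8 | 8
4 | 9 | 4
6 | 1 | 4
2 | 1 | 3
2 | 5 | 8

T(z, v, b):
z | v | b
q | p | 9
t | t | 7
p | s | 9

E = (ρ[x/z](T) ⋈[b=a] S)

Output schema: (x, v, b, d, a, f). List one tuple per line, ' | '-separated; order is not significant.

Row counts bottom-up:
  T → 3
  ρ[x/z](T) → 3
  S → 6
  (ρ[x/z](T) ⋈[b=a] S) → 2

== RESULT ==
x | v | b | d | a | f
p | s | 9 | 4 | 9 | 4
q | p | 9 | 4 | 9 | 4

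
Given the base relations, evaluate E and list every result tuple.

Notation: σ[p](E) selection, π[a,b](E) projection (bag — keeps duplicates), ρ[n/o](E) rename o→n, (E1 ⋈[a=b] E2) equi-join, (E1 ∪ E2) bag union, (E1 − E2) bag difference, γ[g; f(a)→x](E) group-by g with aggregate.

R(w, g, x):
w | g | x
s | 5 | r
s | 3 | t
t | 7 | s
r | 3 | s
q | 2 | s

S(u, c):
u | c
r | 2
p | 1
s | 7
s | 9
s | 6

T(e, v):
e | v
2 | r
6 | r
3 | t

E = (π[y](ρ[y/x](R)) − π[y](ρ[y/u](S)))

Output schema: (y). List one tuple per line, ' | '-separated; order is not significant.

Stepwise |·|:
  R → 5
  ρ[y/x](R) → 5
  π[y](ρ[y/x](R)) → 5
  S → 5
  ρ[y/u](S) → 5
  π[y](ρ[y/u](S)) → 5
  (π[y](ρ[y/x](R)) − π[y](ρ[y/u](S))) → 1

== RESULT ==
y
t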